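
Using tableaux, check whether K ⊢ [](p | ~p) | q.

Valid in K

Tableau for the negation ~([](p | ~p) | q):
1. ~([](p | ~p) | q), 0
2. ~[](p | ~p), 0
3. ~q, 0
4. ~(p | ~p), 1
5. ~p, 1
6. p, 1
Accessibility: 0R1
Branch closes: p and ~p both at 1.
All branches of the negation close; one closing branch shown above.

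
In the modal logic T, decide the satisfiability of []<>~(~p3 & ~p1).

Yes, satisfiable

1. []<>~(~p3 & ~p1), 0
2. <>~(~p3 & ~p1), 0   [[]-rule on 1 via 0R0]
3. ~(~p3 & ~p1), 1   [<>-rule on 2: fresh world 1, 0R1]
4. <>~(~p3 & ~p1), 1   [[]-rule on 1 via 0R1]
5. p1, 1   [~&-rule on 3 (branches; this branch)]
6. ~(~p3 & ~p1), 2   [<>-rule on 4: fresh world 2, 1R2]
7. p1, 2   [~&-rule on 6 (branches; this branch)]
Accessibility: 0R0, 0R1, 1R1, 1R2, 2R2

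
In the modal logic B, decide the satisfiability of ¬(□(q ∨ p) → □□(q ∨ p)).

Yes, satisfiable

1. ¬(□(q ∨ p) → □□(q ∨ p)), w0
2. □(q ∨ p), w0
3. ¬□□(q ∨ p), w0
4. q ∨ p, w0
5. p, w0
6. ¬□(q ∨ p), w1
7. q ∨ p, w1
8. p, w1
9. ¬(q ∨ p), w2
10. ¬q, w2
11. ¬p, w2
Accessibility: w0Rw0, w0Rw1, w1Rw0, w1Rw1, w1Rw2, w2Rw1, w2Rw2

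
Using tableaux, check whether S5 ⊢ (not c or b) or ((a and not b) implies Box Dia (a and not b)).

Tableau for the negation not ((not c or b) or ((a and not b) implies Box Dia (a and not b))):
1. not ((not c or b) or ((a and not b) implies Box Dia (a and not b))), u
2. not (not c or b), u
3. not ((a and not b) implies Box Dia (a and not b)), u
4. c, u
5. not b, u
6. a and not b, u
7. not Box Dia (a and not b), u
8. a, u
9. not Dia (a and not b), v
10. not (a and not b), u
11. not (a and not b), v
12. b, u
Accessibility: uRu, uRv, vRu, vRv
Branch closes: b and not b both at u.
Every branch of the negation's tableau closes; the branch above is one of them.

Valid in S5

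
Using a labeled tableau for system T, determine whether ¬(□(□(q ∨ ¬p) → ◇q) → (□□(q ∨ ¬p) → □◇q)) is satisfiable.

1. ¬(□(□(q ∨ ¬p) → ◇q) → (□□(q ∨ ¬p) → □◇q)), u
2. □(□(q ∨ ¬p) → ◇q), u   [¬→-rule on 1]
3. ¬(□□(q ∨ ¬p) → □◇q), u   [¬→-rule on 1]
4. □□(q ∨ ¬p), u   [¬→-rule on 3]
5. ¬□◇q, u   [¬→-rule on 3]
6. □(q ∨ ¬p) → ◇q, u   [□-rule on 2 via uRu]
7. □(q ∨ ¬p), u   [□-rule on 4 via uRu]
8. q ∨ ¬p, u   [□-rule on 7 via uRu]
9. ◇q, u   [→-rule on 6 (branches; this branch)]
10. ¬p, u   [∨-rule on 8 (branches; this branch)]
11. ¬◇q, v   [¬□-rule on 5: fresh world v, uRv]
12. □(q ∨ ¬p) → ◇q, v   [□-rule on 2 via uRv]
13. □(q ∨ ¬p), v   [□-rule on 4 via uRv]
14. q ∨ ¬p, v   [□-rule on 7 via uRv]
15. ¬q, v   [¬◇-rule on 11 via vRv]
16. ¬□(q ∨ ¬p), v   [→-rule on 12 (branches; this branch)]
17. ¬p, v   [∨-rule on 14 (branches; this branch)]
18. q, w   [◇-rule on 9: fresh world w, uRw]
19. □(q ∨ ¬p) → ◇q, w   [□-rule on 2 via uRw]
20. □(q ∨ ¬p), w   [□-rule on 4 via uRw]
21. q ∨ ¬p, w   [□-rule on 7 via uRw]
22. ◇q, w   [→-rule on 19 (branches; this branch)]
23. ¬p, w   [∨-rule on 21 (branches; this branch)]
24. ¬(q ∨ ¬p), x   [¬□-rule on 16: fresh world x, vRx]
25. ¬q, x   [¬∨-rule on 24]
26. p, x   [¬∨-rule on 24]
27. q ∨ ¬p, x   [□-rule on 13 via vRx]
28. ¬p, x   [∨-rule on 27 (branches; this branch)]
Accessibility: uRu, uRv, uRw, vRv, vRx, wRw, xRx
Branch closes: p and ¬p both at x.
(One branch shown.) All branches close.

No, unsatisfiable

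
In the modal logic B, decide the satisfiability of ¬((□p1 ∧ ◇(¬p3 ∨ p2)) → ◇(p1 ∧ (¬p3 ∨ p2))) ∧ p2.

1. ¬((□p1 ∧ ◇(¬p3 ∨ p2)) → ◇(p1 ∧ (¬p3 ∨ p2))) ∧ p2, w0
2. ¬((□p1 ∧ ◇(¬p3 ∨ p2)) → ◇(p1 ∧ (¬p3 ∨ p2))), w0
3. p2, w0
4. □p1 ∧ ◇(¬p3 ∨ p2), w0
5. ¬◇(p1 ∧ (¬p3 ∨ p2)), w0
6. □p1, w0
7. ◇(¬p3 ∨ p2), w0
8. ¬(p1 ∧ (¬p3 ∨ p2)), w0
9. p1, w0
10. ¬(¬p3 ∨ p2), w0
11. p3, w0
12. ¬p2, w0
Accessibility: w0Rw0
Branch closes: p2 and ¬p2 both at w0.
Every branch closes; the branch above is one of them.

Unsatisfiable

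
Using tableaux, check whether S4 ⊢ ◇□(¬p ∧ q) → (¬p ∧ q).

Invalid (countermodel exists)

Tableau for the negation ¬(◇□(¬p ∧ q) → (¬p ∧ q)):
1. ¬(◇□(¬p ∧ q) → (¬p ∧ q)), w0
2. ◇□(¬p ∧ q), w0
3. ¬(¬p ∧ q), w0
4. ¬q, w0
5. □(¬p ∧ q), w1
6. ¬p ∧ q, w1
7. ¬p, w1
8. q, w1
Accessibility: w0Rw0, w0Rw1, w1Rw1
The negation has an open branch (countermodel exists).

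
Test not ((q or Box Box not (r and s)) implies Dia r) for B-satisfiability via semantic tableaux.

1. not ((q or Box Box not (r and s)) implies Dia r), 0
2. q or Box Box not (r and s), 0
3. not Dia r, 0
4. not r, 0
5. Box Box not (r and s), 0
6. Box not (r and s), 0
7. not (r and s), 0
8. not s, 0
Accessibility: 0R0

Satisfiable (open branch found)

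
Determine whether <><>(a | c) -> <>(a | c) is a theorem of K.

No, not valid

Tableau for the negation ~(<><>(a | c) -> <>(a | c)):
1. ~(<><>(a | c) -> <>(a | c)), w0
2. <><>(a | c), w0
3. ~<>(a | c), w0
4. <>(a | c), w1
5. ~(a | c), w1
6. ~a, w1
7. ~c, w1
8. a | c, w2
9. c, w2
Accessibility: w0Rw1, w1Rw2
The negation has an open branch (countermodel exists).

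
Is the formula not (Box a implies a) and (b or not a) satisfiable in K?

Satisfiable (open branch found)

1. not (Box a implies a) and (b or not a), 0
2. not (Box a implies a), 0
3. b or not a, 0
4. Box a, 0
5. not a, 0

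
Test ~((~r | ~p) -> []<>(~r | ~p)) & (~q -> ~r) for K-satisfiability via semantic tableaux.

Satisfiable

1. ~((~r | ~p) -> []<>(~r | ~p)) & (~q -> ~r), u
2. ~((~r | ~p) -> []<>(~r | ~p)), u
3. ~q -> ~r, u
4. ~r | ~p, u
5. ~[]<>(~r | ~p), u
6. ~r, u
7. ~p, u
8. ~<>(~r | ~p), v
Accessibility: uRv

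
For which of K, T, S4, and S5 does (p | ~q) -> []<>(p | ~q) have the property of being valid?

S5-tableau for the negation ~((p | ~q) -> []<>(p | ~q)):
1. ~((p | ~q) -> []<>(p | ~q)), w0
2. p | ~q, w0   [~->-rule on 1]
3. ~[]<>(p | ~q), w0   [~->-rule on 1]
4. ~q, w0   [|-rule on 2 (branches; this branch)]
5. ~<>(p | ~q), w1   [~[]-rule on 3: fresh world w1, w0Rw1]
6. ~(p | ~q), w0   [~<>-rule on 5 via w1Rw0]
7. ~p, w0   [~|-rule on 6]
8. q, w0   [~|-rule on 6]
Accessibility: w0Rw0, w0Rw1, w1Rw0, w1Rw1
Branch closes: q and ~q both at w0.
Every branch closes (one shown): valid in S5.
S4-tableau for the negation ~((p | ~q) -> []<>(p | ~q)):
1. ~((p | ~q) -> []<>(p | ~q)), w0
2. p | ~q, w0   [~->-rule on 1]
3. ~[]<>(p | ~q), w0   [~->-rule on 1]
4. ~q, w0   [|-rule on 2 (branches; this branch)]
5. ~<>(p | ~q), w1   [~[]-rule on 3: fresh world w1, w0Rw1]
6. ~(p | ~q), w1   [~<>-rule on 5 via w1Rw1]
7. ~p, w1   [~|-rule on 6]
8. q, w1   [~|-rule on 6]
Accessibility: w0Rw0, w0Rw1, w1Rw1
Complete open branch: countermodel on an S4-frame, so not valid in S4, nor in K, T (the same frame is also a K-frame and a T-frame).

S5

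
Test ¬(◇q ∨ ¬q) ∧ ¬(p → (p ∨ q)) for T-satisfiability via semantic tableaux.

1. ¬(◇q ∨ ¬q) ∧ ¬(p → (p ∨ q)), 0
2. ¬(◇q ∨ ¬q), 0
3. ¬(p → (p ∨ q)), 0
4. ¬◇q, 0
5. q, 0
6. p, 0
7. ¬(p ∨ q), 0
8. ¬p, 0
9. ¬q, 0
Accessibility: 0R0
Branch closes: p and ¬p both at 0.
All branches of the tableau close; one closing branch shown above.

Unsatisfiable (every branch closes)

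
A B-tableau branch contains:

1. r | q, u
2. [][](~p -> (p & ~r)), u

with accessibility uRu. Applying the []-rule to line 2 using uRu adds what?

[](~p -> (p & ~r)), u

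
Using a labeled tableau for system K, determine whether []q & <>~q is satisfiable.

No, unsatisfiable

1. []q & <>~q, u
2. []q, u   [&-rule on 1]
3. <>~q, u   [&-rule on 1]
4. ~q, v   [<>-rule on 3: fresh world v, uRv]
5. q, v   [[]-rule on 2 via uRv]
Accessibility: uRv
Branch closes: q and ~q both at v.
Every branch closes; the branch above is one of them.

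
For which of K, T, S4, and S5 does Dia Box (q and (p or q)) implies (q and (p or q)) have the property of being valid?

S4-tableau for the negation not (Dia Box (q and (p or q)) implies (q and (p or q))):
1. not (Dia Box (q and (p or q)) implies (q and (p or q))), w0
2. Dia Box (q and (p or q)), w0
3. not (q and (p or q)), w0
4. not (p or q), w0
5. not p, w0
6. not q, w0
7. Box (q and (p or q)), w1
8. q and (p or q), w1
9. q, w1
10. p or q, w1
Accessibility: w0Rw0, w0Rw1, w1Rw1
Complete open branch: countermodel on an S4-frame, so not valid in S4, nor in K, T (the same frame is also a K-frame and a T-frame).
S5-tableau for the negation not (Dia Box (q and (p or q)) implies (q and (p or q))):
1. not (Dia Box (q and (p or q)) implies (q and (p or q))), w0
2. Dia Box (q and (p or q)), w0
3. not (q and (p or q)), w0
4. not (p or q), w0
5. not p, w0
6. not q, w0
7. Box (q and (p or q)), w1
8. q and (p or q), w0
9. q, w0
10. p or q, w0
Accessibility: w0Rw0, w0Rw1, w1Rw0, w1Rw1
Branch closes: q and not q both at w0.
Every branch closes (one shown): valid in S5.

S5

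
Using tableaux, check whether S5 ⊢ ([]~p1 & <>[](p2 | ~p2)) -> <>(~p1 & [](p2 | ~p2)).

Valid in S5

Tableau for the negation ~(([]~p1 & <>[](p2 | ~p2)) -> <>(~p1 & [](p2 | ~p2))):
1. ~(([]~p1 & <>[](p2 | ~p2)) -> <>(~p1 & [](p2 | ~p2))), w0
2. []~p1 & <>[](p2 | ~p2), w0
3. ~<>(~p1 & [](p2 | ~p2)), w0
4. []~p1, w0
5. <>[](p2 | ~p2), w0
6. ~(~p1 & [](p2 | ~p2)), w0
7. ~p1, w0
8. ~[](p2 | ~p2), w0
9. [](p2 | ~p2), w1
10. ~(~p1 & [](p2 | ~p2)), w1
11. ~p1, w1
12. p2 | ~p2, w0
13. p2 | ~p2, w1
14. ~[](p2 | ~p2), w1
15. ~p2, w0
16. ~p2, w1
17. ~(p2 | ~p2), w2
18. ~p2, w2
19. p2, w2
Accessibility: w0Rw0, w0Rw1, w0Rw2, w1Rw0, w1Rw1, w1Rw2, w2Rw0, w2Rw1, w2Rw2
Branch closes: p2 and ~p2 both at w2.
All branches of the negation close; one closing branch shown above.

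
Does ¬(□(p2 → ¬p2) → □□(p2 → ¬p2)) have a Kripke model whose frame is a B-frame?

1. ¬(□(p2 → ¬p2) → □□(p2 → ¬p2)), w0
2. □(p2 → ¬p2), w0
3. ¬□□(p2 → ¬p2), w0
4. p2 → ¬p2, w0
5. ¬p2, w0
6. ¬□(p2 → ¬p2), w1
7. p2 → ¬p2, w1
8. ¬p2, w1
9. ¬(p2 → ¬p2), w2
10. p2, w2
Accessibility: w0Rw0, w0Rw1, w1Rw0, w1Rw1, w1Rw2, w2Rw1, w2Rw2

Satisfiable (open branch found)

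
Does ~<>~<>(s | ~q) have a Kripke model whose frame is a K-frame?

1. ~<>~<>(s | ~q), 0

Satisfiable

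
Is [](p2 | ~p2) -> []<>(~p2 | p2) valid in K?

Tableau for the negation ~([](p2 | ~p2) -> []<>(~p2 | p2)):
1. ~([](p2 | ~p2) -> []<>(~p2 | p2)), u
2. [](p2 | ~p2), u
3. ~[]<>(~p2 | p2), u
4. ~<>(~p2 | p2), v
5. p2 | ~p2, v
6. ~p2, v
Accessibility: uRv
The negation has an open branch (countermodel exists).

Not valid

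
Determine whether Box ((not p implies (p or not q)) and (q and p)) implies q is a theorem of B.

Valid in B

Tableau for the negation not (Box ((not p implies (p or not q)) and (q and p)) implies q):
1. not (Box ((not p implies (p or not q)) and (q and p)) implies q), u
2. Box ((not p implies (p or not q)) and (q and p)), u
3. not q, u
4. (not p implies (p or not q)) and (q and p), u
5. not p implies (p or not q), u
6. q and p, u
7. q, u
8. p, u
Accessibility: uRu
Branch closes: q and not q both at u.
Every branch of the negation's tableau closes; the branch above is one of them.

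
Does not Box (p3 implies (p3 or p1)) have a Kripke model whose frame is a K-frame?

1. not Box (p3 implies (p3 or p1)), w0
2. not (p3 implies (p3 or p1)), w1   [neg-Box-rule on 1: fresh world w1, w0Rw1]
3. p3, w1   [neg-implies-rule on 2]
4. not (p3 or p1), w1   [neg-implies-rule on 2]
5. not p3, w1   [neg-or-rule on 4]
6. not p1, w1   [neg-or-rule on 4]
Accessibility: w0Rw1
Branch closes: p3 and not p3 both at w1.
(One branch shown.) All branches close.

No, unsatisfiable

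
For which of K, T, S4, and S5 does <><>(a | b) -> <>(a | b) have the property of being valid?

T-tableau for the negation ~(<><>(a | b) -> <>(a | b)):
1. ~(<><>(a | b) -> <>(a | b)), 0
2. <><>(a | b), 0   [~->-rule on 1]
3. ~<>(a | b), 0   [~->-rule on 1]
4. ~(a | b), 0   [~<>-rule on 3 via 0R0]
5. ~a, 0   [~|-rule on 4]
6. ~b, 0   [~|-rule on 4]
7. <>(a | b), 1   [<>-rule on 2: fresh world 1, 0R1]
8. ~(a | b), 1   [~<>-rule on 3 via 0R1]
9. ~a, 1   [~|-rule on 8]
10. ~b, 1   [~|-rule on 8]
11. a | b, 2   [<>-rule on 7: fresh world 2, 1R2]
12. b, 2   [|-rule on 11 (branches; this branch)]
Accessibility: 0R0, 0R1, 1R1, 1R2, 2R2
Complete open branch: countermodel on a T-frame, so not valid in T, nor in K (the same frame is also a K-frame).
S4-tableau for the negation ~(<><>(a | b) -> <>(a | b)):
1. ~(<><>(a | b) -> <>(a | b)), 0
2. <><>(a | b), 0   [~->-rule on 1]
3. ~<>(a | b), 0   [~->-rule on 1]
4. ~(a | b), 0   [~<>-rule on 3 via 0R0]
5. ~a, 0   [~|-rule on 4]
6. ~b, 0   [~|-rule on 4]
7. <>(a | b), 1   [<>-rule on 2: fresh world 1, 0R1]
8. ~(a | b), 1   [~<>-rule on 3 via 0R1]
9. ~a, 1   [~|-rule on 8]
10. ~b, 1   [~|-rule on 8]
11. a | b, 2   [<>-rule on 7: fresh world 2, 1R2]
12. ~(a | b), 2   [~<>-rule on 3 via 0R2]
13. ~a, 2   [~|-rule on 12]
14. ~b, 2   [~|-rule on 12]
15. b, 2   [|-rule on 11 (branches; this branch)]
Accessibility: 0R0, 0R1, 0R2, 1R1, 1R2, 2R2
Branch closes: b and ~b both at 2.
Every branch closes (one shown): valid in S4, hence also in S5 (every theorem of S4 is a theorem of S5).

S4, S5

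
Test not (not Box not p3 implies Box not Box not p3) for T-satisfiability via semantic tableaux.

1. not (not Box not p3 implies Box not Box not p3), u
2. not Box not p3, u   [neg-implies-rule on 1]
3. not Box not Box not p3, u   [neg-implies-rule on 1]
4. p3, v   [neg-Box-rule on 2: fresh world v, uRv]
5. Box not p3, w   [neg-Box-rule on 3: fresh world w, uRw]
6. not p3, w   [Box-rule on 5 via wRw]
Accessibility: uRu, uRv, uRw, vRv, wRw

Satisfiable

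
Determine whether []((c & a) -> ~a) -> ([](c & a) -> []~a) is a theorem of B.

Valid

Tableau for the negation ~([]((c & a) -> ~a) -> ([](c & a) -> []~a)):
1. ~([]((c & a) -> ~a) -> ([](c & a) -> []~a)), w0
2. []((c & a) -> ~a), w0
3. ~([](c & a) -> []~a), w0
4. [](c & a), w0
5. ~[]~a, w0
6. (c & a) -> ~a, w0
7. c & a, w0
8. c, w0
9. a, w0
10. ~(c & a), w0
11. ~a, w0
Accessibility: w0Rw0
Branch closes: a and ~a both at w0.
All branches of the negation close; one closing branch shown above.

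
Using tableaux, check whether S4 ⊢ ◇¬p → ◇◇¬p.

Valid in S4

Tableau for the negation ¬(◇¬p → ◇◇¬p):
1. ¬(◇¬p → ◇◇¬p), w0
2. ◇¬p, w0
3. ¬◇◇¬p, w0
4. ¬◇¬p, w0
5. p, w0
6. ¬p, w1
7. ¬◇¬p, w1
8. p, w1
Accessibility: w0Rw0, w0Rw1, w1Rw1
Branch closes: p and ¬p both at w1.
Every branch of the negation's tableau closes; the branch above is one of them.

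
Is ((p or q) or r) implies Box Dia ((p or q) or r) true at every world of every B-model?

Valid

Tableau for the negation not (((p or q) or r) implies Box Dia ((p or q) or r)):
1. not (((p or q) or r) implies Box Dia ((p or q) or r)), u
2. (p or q) or r, u
3. not Box Dia ((p or q) or r), u
4. p or q, u
5. q, u
6. not Dia ((p or q) or r), v
7. not ((p or q) or r), u
8. not (p or q), u
9. not r, u
10. not p, u
11. not q, u
Accessibility: uRu, uRv, vRu, vRv
Branch closes: q and not q both at u.
All branches of the negation close; one closing branch shown above.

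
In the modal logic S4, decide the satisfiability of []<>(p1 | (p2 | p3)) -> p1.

Satisfiable

1. []<>(p1 | (p2 | p3)) -> p1, w0
2. p1, w0
Accessibility: w0Rw0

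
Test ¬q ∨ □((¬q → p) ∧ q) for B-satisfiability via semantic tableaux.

Satisfiable (open branch found)

1. ¬q ∨ □((¬q → p) ∧ q), w0
2. □((¬q → p) ∧ q), w0
3. (¬q → p) ∧ q, w0
4. ¬q → p, w0
5. q, w0
6. p, w0
Accessibility: w0Rw0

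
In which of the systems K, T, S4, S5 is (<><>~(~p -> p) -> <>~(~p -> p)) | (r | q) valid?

S4, S5

T-tableau for the negation ~((<><>~(~p -> p) -> <>~(~p -> p)) | (r | q)):
1. ~((<><>~(~p -> p) -> <>~(~p -> p)) | (r | q)), w0
2. ~(<><>~(~p -> p) -> <>~(~p -> p)), w0
3. ~(r | q), w0
4. <><>~(~p -> p), w0
5. ~<>~(~p -> p), w0
6. ~r, w0
7. ~q, w0
8. ~p -> p, w0
9. p, w0
10. <>~(~p -> p), w1
11. ~p -> p, w1
12. p, w1
13. ~(~p -> p), w2
14. ~p, w2
Accessibility: w0Rw0, w0Rw1, w1Rw1, w1Rw2, w2Rw2
Complete open branch: countermodel on a T-frame, so not valid in T, nor in K (the same frame is also a K-frame).
S4-tableau for the negation ~((<><>~(~p -> p) -> <>~(~p -> p)) | (r | q)):
1. ~((<><>~(~p -> p) -> <>~(~p -> p)) | (r | q)), w0
2. ~(<><>~(~p -> p) -> <>~(~p -> p)), w0
3. ~(r | q), w0
4. <><>~(~p -> p), w0
5. ~<>~(~p -> p), w0
6. ~r, w0
7. ~q, w0
8. ~p -> p, w0
9. p, w0
10. <>~(~p -> p), w1
11. ~p -> p, w1
12. p, w1
13. ~(~p -> p), w2
14. ~p, w2
15. ~p -> p, w2
16. p, w2
Accessibility: w0Rw0, w0Rw1, w0Rw2, w1Rw1, w1Rw2, w2Rw2
Branch closes: p and ~p both at w2.
Every branch closes (one shown): valid in S4, hence also in S5 (every theorem of S4 is a theorem of S5).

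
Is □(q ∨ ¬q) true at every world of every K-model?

Valid in K

Tableau for the negation ¬□(q ∨ ¬q):
1. ¬□(q ∨ ¬q), u
2. ¬(q ∨ ¬q), v   [¬□-rule on 1: fresh world v, uRv]
3. ¬q, v   [¬∨-rule on 2]
4. q, v   [¬∨-rule on 2]
Accessibility: uRv
Branch closes: q and ¬q both at v.
All branches of the negation close; one closing branch shown above.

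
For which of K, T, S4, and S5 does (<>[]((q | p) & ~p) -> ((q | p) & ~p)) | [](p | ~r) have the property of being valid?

S5

S4-tableau for the negation ~((<>[]((q | p) & ~p) -> ((q | p) & ~p)) | [](p | ~r)):
1. ~((<>[]((q | p) & ~p) -> ((q | p) & ~p)) | [](p | ~r)), w0
2. ~(<>[]((q | p) & ~p) -> ((q | p) & ~p)), w0
3. ~[](p | ~r), w0
4. <>[]((q | p) & ~p), w0
5. ~((q | p) & ~p), w0
6. p, w0
7. ~(p | ~r), w1
8. ~p, w1
9. r, w1
10. []((q | p) & ~p), w2
11. (q | p) & ~p, w2
12. q | p, w2
13. ~p, w2
14. q, w2
Accessibility: w0Rw0, w0Rw1, w0Rw2, w1Rw1, w2Rw2
Complete open branch: countermodel on an S4-frame, so not valid in S4, nor in K, T (the same frame is also a K-frame and a T-frame).
S5-tableau for the negation ~((<>[]((q | p) & ~p) -> ((q | p) & ~p)) | [](p | ~r)):
1. ~((<>[]((q | p) & ~p) -> ((q | p) & ~p)) | [](p | ~r)), w0
2. ~(<>[]((q | p) & ~p) -> ((q | p) & ~p)), w0
3. ~[](p | ~r), w0
4. <>[]((q | p) & ~p), w0
5. ~((q | p) & ~p), w0
6. ~(q | p), w0
7. ~q, w0
8. ~p, w0
9. ~(p | ~r), w1
10. ~p, w1
11. r, w1
12. []((q | p) & ~p), w2
13. (q | p) & ~p, w0
14. q | p, w0
15. (q | p) & ~p, w1
16. q | p, w1
17. (q | p) & ~p, w2
18. q | p, w2
19. ~p, w2
20. p, w0
Accessibility: w0Rw0, w0Rw1, w0Rw2, w1Rw0, w1Rw1, w1Rw2, w2Rw0, w2Rw1, w2Rw2
Branch closes: p and ~p both at w0.
Every branch closes (one shown): valid in S5.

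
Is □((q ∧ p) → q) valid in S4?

Yes, valid

Tableau for the negation ¬□((q ∧ p) → q):
1. ¬□((q ∧ p) → q), w0
2. ¬((q ∧ p) → q), w1
3. q ∧ p, w1
4. ¬q, w1
5. q, w1
6. p, w1
Accessibility: w0Rw0, w0Rw1, w1Rw1
Branch closes: q and ¬q both at w1.
All branches of the negation close; one closing branch shown above.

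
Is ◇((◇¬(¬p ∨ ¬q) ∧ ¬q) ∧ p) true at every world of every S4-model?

Tableau for the negation ¬◇((◇¬(¬p ∨ ¬q) ∧ ¬q) ∧ p):
1. ¬◇((◇¬(¬p ∨ ¬q) ∧ ¬q) ∧ p), u
2. ¬((◇¬(¬p ∨ ¬q) ∧ ¬q) ∧ p), u
3. ¬p, u
Accessibility: uRu
The negation has an open branch (countermodel exists).

Invalid (countermodel exists)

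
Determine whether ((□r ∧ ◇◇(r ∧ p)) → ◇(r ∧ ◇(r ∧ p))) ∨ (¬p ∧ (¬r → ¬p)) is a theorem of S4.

Yes, valid

Tableau for the negation ¬(((□r ∧ ◇◇(r ∧ p)) → ◇(r ∧ ◇(r ∧ p))) ∨ (¬p ∧ (¬r → ¬p))):
1. ¬(((□r ∧ ◇◇(r ∧ p)) → ◇(r ∧ ◇(r ∧ p))) ∨ (¬p ∧ (¬r → ¬p))), w0
2. ¬((□r ∧ ◇◇(r ∧ p)) → ◇(r ∧ ◇(r ∧ p))), w0   [¬∨-rule on 1]
3. ¬(¬p ∧ (¬r → ¬p)), w0   [¬∨-rule on 1]
4. □r ∧ ◇◇(r ∧ p), w0   [¬→-rule on 2]
5. ¬◇(r ∧ ◇(r ∧ p)), w0   [¬→-rule on 2]
6. □r, w0   [∧-rule on 4]
7. ◇◇(r ∧ p), w0   [∧-rule on 4]
8. ¬(r ∧ ◇(r ∧ p)), w0   [¬◇-rule on 5 via w0Rw0]
9. r, w0   [□-rule on 6 via w0Rw0]
10. p, w0   [¬∧-rule on 3 (branches; this branch)]
11. ¬◇(r ∧ p), w0   [¬∧-rule on 8 (branches; this branch)]
12. ¬(r ∧ p), w0   [¬◇-rule on 11 via w0Rw0]
13. ¬p, w0   [¬∧-rule on 12 (branches; this branch)]
Accessibility: w0Rw0
Branch closes: p and ¬p both at w0.
Every branch of the negation's tableau closes; the branch above is one of them.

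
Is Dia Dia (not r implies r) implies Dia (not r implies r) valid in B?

Invalid (countermodel exists)

Tableau for the negation not (Dia Dia (not r implies r) implies Dia (not r implies r)):
1. not (Dia Dia (not r implies r) implies Dia (not r implies r)), 0
2. Dia Dia (not r implies r), 0   [neg-implies-rule on 1]
3. not Dia (not r implies r), 0   [neg-implies-rule on 1]
4. not (not r implies r), 0   [neg-Dia-rule on 3 via 0R0]
5. not r, 0   [neg-implies-rule on 4]
6. Dia (not r implies r), 1   [Dia-rule on 2: fresh world 1, 0R1]
7. not (not r implies r), 1   [neg-Dia-rule on 3 via 0R1]
8. not r, 1   [neg-implies-rule on 7]
9. not r implies r, 2   [Dia-rule on 6: fresh world 2, 1R2]
10. r, 2   [implies-rule on 9 (branches; this branch)]
Accessibility: 0R0, 0R1, 1R0, 1R1, 1R2, 2R1, 2R2
The negation has an open branch (countermodel exists).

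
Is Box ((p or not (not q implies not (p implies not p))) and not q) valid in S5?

Tableau for the negation not Box ((p or not (not q implies not (p implies not p))) and not q):
1. not Box ((p or not (not q implies not (p implies not p))) and not q), w0
2. not ((p or not (not q implies not (p implies not p))) and not q), w1
3. q, w1
Accessibility: w0Rw0, w0Rw1, w1Rw0, w1Rw1
The negation has an open branch (countermodel exists).

No, not valid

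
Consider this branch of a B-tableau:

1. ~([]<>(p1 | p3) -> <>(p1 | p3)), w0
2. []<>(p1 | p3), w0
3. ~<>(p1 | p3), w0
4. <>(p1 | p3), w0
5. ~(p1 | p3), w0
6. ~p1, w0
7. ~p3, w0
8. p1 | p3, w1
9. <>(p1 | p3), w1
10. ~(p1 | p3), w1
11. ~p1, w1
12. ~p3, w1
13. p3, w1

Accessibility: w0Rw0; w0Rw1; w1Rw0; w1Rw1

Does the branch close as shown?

Both p3 and ~p3 appear at w1.

Closed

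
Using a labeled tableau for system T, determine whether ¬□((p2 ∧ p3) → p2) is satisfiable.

No, unsatisfiable

1. ¬□((p2 ∧ p3) → p2), 0
2. ¬((p2 ∧ p3) → p2), 1   [¬□-rule on 1: fresh world 1, 0R1]
3. p2 ∧ p3, 1   [¬→-rule on 2]
4. ¬p2, 1   [¬→-rule on 2]
5. p2, 1   [∧-rule on 3]
6. p3, 1   [∧-rule on 3]
Accessibility: 0R0, 0R1, 1R1
Branch closes: p2 and ¬p2 both at 1.
Every branch closes; the branch above is one of them.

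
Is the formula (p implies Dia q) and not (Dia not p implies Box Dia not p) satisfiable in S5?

No, unsatisfiable

1. (p implies Dia q) and not (Dia not p implies Box Dia not p), u
2. p implies Dia q, u
3. not (Dia not p implies Box Dia not p), u
4. Dia not p, u
5. not Box Dia not p, u
6. Dia q, u
7. not p, v
8. not Dia not p, w
9. p, u
10. p, v
Accessibility: uRu, uRv, uRw, vRu, vRv, vRw, wRu, wRv, wRw
Branch closes: p and not p both at v.
(One branch shown.) All branches close.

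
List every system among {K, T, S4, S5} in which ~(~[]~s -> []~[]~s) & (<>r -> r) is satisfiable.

S5-tableau for the formula:
1. ~(~[]~s -> []~[]~s) & (<>r -> r), u
2. ~(~[]~s -> []~[]~s), u
3. <>r -> r, u
4. ~[]~s, u
5. ~[]~[]~s, u
6. ~<>r, u
7. ~r, u
8. s, v
9. ~r, v
10. []~s, w
11. ~r, w
12. ~s, u
13. ~s, v
Accessibility: uRu, uRv, uRw, vRu, vRv, vRw, wRu, wRv, wRw
Branch closes: s and ~s both at v.
Every branch closes (one shown): unsatisfiable in S5.
S4-tableau for the formula:
1. ~(~[]~s -> []~[]~s) & (<>r -> r), u
2. ~(~[]~s -> []~[]~s), u
3. <>r -> r, u
4. ~[]~s, u
5. ~[]~[]~s, u
6. r, u
7. s, v
8. []~s, w
9. ~s, w
Accessibility: uRu, uRv, uRw, vRv, wRw
Complete open branch: satisfiable in S4, hence also in K, T (this S4-model is also a K-model and a T-model).

K, T, S4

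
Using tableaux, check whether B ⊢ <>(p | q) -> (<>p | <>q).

Valid

Tableau for the negation ~(<>(p | q) -> (<>p | <>q)):
1. ~(<>(p | q) -> (<>p | <>q)), w0
2. <>(p | q), w0
3. ~(<>p | <>q), w0
4. ~<>p, w0
5. ~<>q, w0
6. ~p, w0
7. ~q, w0
8. p | q, w1
9. ~p, w1
10. ~q, w1
11. q, w1
Accessibility: w0Rw0, w0Rw1, w1Rw0, w1Rw1
Branch closes: q and ~q both at w1.
All branches of the negation close; one closing branch shown above.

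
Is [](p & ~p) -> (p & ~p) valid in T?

Tableau for the negation ~([](p & ~p) -> (p & ~p)):
1. ~([](p & ~p) -> (p & ~p)), u
2. [](p & ~p), u
3. ~(p & ~p), u
4. p & ~p, u
5. p, u
6. ~p, u
Accessibility: uRu
Branch closes: p and ~p both at u.
All branches of the negation close; one closing branch shown above.

Valid in T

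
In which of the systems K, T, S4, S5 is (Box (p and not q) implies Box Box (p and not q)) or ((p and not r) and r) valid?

S4-tableau for the negation not ((Box (p and not q) implies Box Box (p and not q)) or ((p and not r) and r)):
1. not ((Box (p and not q) implies Box Box (p and not q)) or ((p and not r) and r)), w0
2. not (Box (p and not q) implies Box Box (p and not q)), w0
3. not ((p and not r) and r), w0
4. Box (p and not q), w0
5. not Box Box (p and not q), w0
6. p and not q, w0
7. p, w0
8. not q, w0
9. not (p and not r), w0
10. r, w0
11. not Box (p and not q), w1
12. p and not q, w1
13. p, w1
14. not q, w1
15. not (p and not q), w2
16. p and not q, w2
17. p, w2
18. not q, w2
19. q, w2
Accessibility: w0Rw0, w0Rw1, w0Rw2, w1Rw1, w1Rw2, w2Rw2
Branch closes: q and not q both at w2.
Every branch closes (one shown): valid in S4, hence also in S5 (every theorem of S4 is a theorem of S5).
T-tableau for the negation not ((Box (p and not q) implies Box Box (p and not q)) or ((p and not r) and r)):
1. not ((Box (p and not q) implies Box Box (p and not q)) or ((p and not r) and r)), w0
2. not (Box (p and not q) implies Box Box (p and not q)), w0
3. not ((p and not r) and r), w0
4. Box (p and not q), w0
5. not Box Box (p and not q), w0
6. p and not q, w0
7. p, w0
8. not q, w0
9. not r, w0
10. not Box (p and not q), w1
11. p and not q, w1
12. p, w1
13. not q, w1
14. not (p and not q), w2
15. q, w2
Accessibility: w0Rw0, w0Rw1, w1Rw1, w1Rw2, w2Rw2
Complete open branch: countermodel on a T-frame, so not valid in T, nor in K (the same frame is also a K-frame).

S4, S5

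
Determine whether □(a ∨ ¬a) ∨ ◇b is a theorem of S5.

Tableau for the negation ¬(□(a ∨ ¬a) ∨ ◇b):
1. ¬(□(a ∨ ¬a) ∨ ◇b), w0
2. ¬□(a ∨ ¬a), w0   [¬∨-rule on 1]
3. ¬◇b, w0   [¬∨-rule on 1]
4. ¬b, w0   [¬◇-rule on 3 via w0Rw0]
5. ¬(a ∨ ¬a), w1   [¬□-rule on 2: fresh world w1, w0Rw1]
6. ¬a, w1   [¬∨-rule on 5]
7. a, w1   [¬∨-rule on 5]
Accessibility: w0Rw0, w0Rw1, w1Rw0, w1Rw1
Branch closes: a and ¬a both at w1.
All branches of the negation close; one closing branch shown above.

Valid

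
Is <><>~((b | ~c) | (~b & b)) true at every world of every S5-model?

Tableau for the negation ~<><>~((b | ~c) | (~b & b)):
1. ~<><>~((b | ~c) | (~b & b)), 0
2. ~<>~((b | ~c) | (~b & b)), 0   [~<>-rule on 1 via 0R0]
3. (b | ~c) | (~b & b), 0   [~<>-rule on 2 via 0R0]
4. b | ~c, 0   [|-rule on 3 (branches; this branch)]
5. ~c, 0   [|-rule on 4 (branches; this branch)]
Accessibility: 0R0
The negation has an open branch (countermodel exists).

Invalid (countermodel exists)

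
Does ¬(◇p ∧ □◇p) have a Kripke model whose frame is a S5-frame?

1. ¬(◇p ∧ □◇p), w0
2. ¬□◇p, w0   [¬∧-rule on 1 (branches; this branch)]
3. ¬◇p, w1   [¬□-rule on 2: fresh world w1, w0Rw1]
4. ¬p, w0   [¬◇-rule on 3 via w1Rw0]
5. ¬p, w1   [¬◇-rule on 3 via w1Rw1]
Accessibility: w0Rw0, w0Rw1, w1Rw0, w1Rw1

Satisfiable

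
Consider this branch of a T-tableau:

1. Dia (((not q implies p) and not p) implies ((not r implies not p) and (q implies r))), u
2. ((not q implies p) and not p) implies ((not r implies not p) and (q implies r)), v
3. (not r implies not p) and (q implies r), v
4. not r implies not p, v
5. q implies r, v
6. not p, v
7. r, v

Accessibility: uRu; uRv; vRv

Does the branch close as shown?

Not closed

No atom appears with both signs at the same world.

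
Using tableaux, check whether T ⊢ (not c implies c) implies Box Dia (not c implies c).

Tableau for the negation not ((not c implies c) implies Box Dia (not c implies c)):
1. not ((not c implies c) implies Box Dia (not c implies c)), u
2. not c implies c, u   [neg-implies-rule on 1]
3. not Box Dia (not c implies c), u   [neg-implies-rule on 1]
4. c, u   [implies-rule on 2 (branches; this branch)]
5. not Dia (not c implies c), v   [neg-Box-rule on 3: fresh world v, uRv]
6. not (not c implies c), v   [neg-Dia-rule on 5 via vRv]
7. not c, v   [neg-implies-rule on 6]
Accessibility: uRu, uRv, vRv
The negation has an open branch (countermodel exists).

No, not valid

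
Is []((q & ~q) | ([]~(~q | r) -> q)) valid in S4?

Tableau for the negation ~[]((q & ~q) | ([]~(~q | r) -> q)):
1. ~[]((q & ~q) | ([]~(~q | r) -> q)), w0
2. ~((q & ~q) | ([]~(~q | r) -> q)), w1
3. ~(q & ~q), w1
4. ~([]~(~q | r) -> q), w1
5. []~(~q | r), w1
6. ~q, w1
7. ~(~q | r), w1
8. q, w1
9. ~r, w1
Accessibility: w0Rw0, w0Rw1, w1Rw1
Branch closes: q and ~q both at w1.
All branches of the negation close; one closing branch shown above.

Valid in S4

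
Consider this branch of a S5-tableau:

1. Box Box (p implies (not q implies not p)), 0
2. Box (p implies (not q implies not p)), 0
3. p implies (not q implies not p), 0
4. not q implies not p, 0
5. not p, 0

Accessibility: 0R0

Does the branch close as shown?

Not closed

No world carries both an atom and its negation.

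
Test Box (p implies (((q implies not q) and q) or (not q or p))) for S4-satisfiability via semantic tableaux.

Satisfiable (open branch found)

1. Box (p implies (((q implies not q) and q) or (not q or p))), u
2. p implies (((q implies not q) and q) or (not q or p)), u
3. ((q implies not q) and q) or (not q or p), u
4. not q or p, u
5. p, u
Accessibility: uRu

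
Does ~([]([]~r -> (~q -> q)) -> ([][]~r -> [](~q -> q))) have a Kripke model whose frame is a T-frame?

1. ~([]([]~r -> (~q -> q)) -> ([][]~r -> [](~q -> q))), w0
2. []([]~r -> (~q -> q)), w0   [~->-rule on 1]
3. ~([][]~r -> [](~q -> q)), w0   [~->-rule on 1]
4. [][]~r, w0   [~->-rule on 3]
5. ~[](~q -> q), w0   [~->-rule on 3]
6. []~r -> (~q -> q), w0   [[]-rule on 2 via w0Rw0]
7. []~r, w0   [[]-rule on 4 via w0Rw0]
8. ~r, w0   [[]-rule on 7 via w0Rw0]
9. ~[]~r, w0   [->-rule on 6 (branches; this branch)]
10. ~(~q -> q), w1   [~[]-rule on 5: fresh world w1, w0Rw1]
11. ~q, w1   [~->-rule on 10]
12. []~r -> (~q -> q), w1   [[]-rule on 2 via w0Rw1]
13. []~r, w1   [[]-rule on 4 via w0Rw1]
14. ~r, w1   [[]-rule on 7 via w0Rw1]
15. ~[]~r, w1   [->-rule on 12 (branches; this branch)]
16. r, w2   [~[]-rule on 9: fresh world w2, w0Rw2]
17. []~r -> (~q -> q), w2   [[]-rule on 2 via w0Rw2]
18. []~r, w2   [[]-rule on 4 via w0Rw2]
19. ~r, w2   [[]-rule on 7 via w0Rw2]
Accessibility: w0Rw0, w0Rw1, w0Rw2, w1Rw1, w2Rw2
Branch closes: r and ~r both at w2.
All branches of the tableau close; one closing branch shown above.

Unsatisfiable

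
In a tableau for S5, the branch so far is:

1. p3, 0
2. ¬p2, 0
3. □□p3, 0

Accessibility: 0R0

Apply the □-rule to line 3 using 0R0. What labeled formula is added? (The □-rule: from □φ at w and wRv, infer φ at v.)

□p3, 0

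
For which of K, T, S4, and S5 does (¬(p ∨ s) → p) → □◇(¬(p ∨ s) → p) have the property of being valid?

S4-tableau for the negation ¬((¬(p ∨ s) → p) → □◇(¬(p ∨ s) → p)):
1. ¬((¬(p ∨ s) → p) → □◇(¬(p ∨ s) → p)), u
2. ¬(p ∨ s) → p, u
3. ¬□◇(¬(p ∨ s) → p), u
4. p, u
5. ¬◇(¬(p ∨ s) → p), v
6. ¬(¬(p ∨ s) → p), v
7. ¬(p ∨ s), v
8. ¬p, v
9. ¬s, v
Accessibility: uRu, uRv, vRv
Complete open branch: countermodel on an S4-frame, so not valid in S4, nor in K, T (the same frame is also a K-frame and a T-frame).
S5-tableau for the negation ¬((¬(p ∨ s) → p) → □◇(¬(p ∨ s) → p)):
1. ¬((¬(p ∨ s) → p) → □◇(¬(p ∨ s) → p)), u
2. ¬(p ∨ s) → p, u
3. ¬□◇(¬(p ∨ s) → p), u
4. p ∨ s, u
5. s, u
6. ¬◇(¬(p ∨ s) → p), v
7. ¬(¬(p ∨ s) → p), u
8. ¬(p ∨ s), u
9. ¬p, u
10. ¬s, u
Accessibility: uRu, uRv, vRu, vRv
Branch closes: s and ¬s both at u.
Every branch closes (one shown): valid in S5.

S5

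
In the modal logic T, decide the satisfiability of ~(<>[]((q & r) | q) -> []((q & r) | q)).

1. ~(<>[]((q & r) | q) -> []((q & r) | q)), 0
2. <>[]((q & r) | q), 0
3. ~[]((q & r) | q), 0
4. []((q & r) | q), 1
5. (q & r) | q, 1
6. q, 1
7. ~((q & r) | q), 2
8. ~(q & r), 2
9. ~q, 2
10. ~r, 2
Accessibility: 0R0, 0R1, 0R2, 1R1, 2R2

Satisfiable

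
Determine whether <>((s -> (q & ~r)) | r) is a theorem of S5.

Not valid

Tableau for the negation ~<>((s -> (q & ~r)) | r):
1. ~<>((s -> (q & ~r)) | r), w0
2. ~((s -> (q & ~r)) | r), w0   [~<>-rule on 1 via w0Rw0]
3. ~(s -> (q & ~r)), w0   [~|-rule on 2]
4. ~r, w0   [~|-rule on 2]
5. s, w0   [~->-rule on 3]
6. ~(q & ~r), w0   [~->-rule on 3]
7. ~q, w0   [~&-rule on 6 (branches; this branch)]
Accessibility: w0Rw0
The negation has an open branch (countermodel exists).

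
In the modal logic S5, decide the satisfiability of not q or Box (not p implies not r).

Satisfiable (open branch found)

1. not q or Box (not p implies not r), w0
2. Box (not p implies not r), w0
3. not p implies not r, w0
4. not r, w0
Accessibility: w0Rw0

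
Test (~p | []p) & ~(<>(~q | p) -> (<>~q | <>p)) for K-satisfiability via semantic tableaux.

Unsatisfiable

1. (~p | []p) & ~(<>(~q | p) -> (<>~q | <>p)), u
2. ~p | []p, u
3. ~(<>(~q | p) -> (<>~q | <>p)), u
4. <>(~q | p), u
5. ~(<>~q | <>p), u
6. ~<>~q, u
7. ~<>p, u
8. []p, u
9. ~q | p, v
10. q, v
11. ~p, v
12. p, v
Accessibility: uRv
Branch closes: p and ~p both at v.
All branches of the tableau close; one closing branch shown above.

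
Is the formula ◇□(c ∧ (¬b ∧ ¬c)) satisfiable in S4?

No, unsatisfiable

1. ◇□(c ∧ (¬b ∧ ¬c)), w0
2. □(c ∧ (¬b ∧ ¬c)), w1
3. c ∧ (¬b ∧ ¬c), w1
4. c, w1
5. ¬b ∧ ¬c, w1
6. ¬b, w1
7. ¬c, w1
Accessibility: w0Rw0, w0Rw1, w1Rw1
Branch closes: c and ¬c both at w1.
Every branch closes; the branch above is one of them.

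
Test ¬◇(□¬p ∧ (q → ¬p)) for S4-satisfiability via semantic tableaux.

1. ¬◇(□¬p ∧ (q → ¬p)), u
2. ¬(□¬p ∧ (q → ¬p)), u   [¬◇-rule on 1 via uRu]
3. ¬(q → ¬p), u   [¬∧-rule on 2 (branches; this branch)]
4. q, u   [¬→-rule on 3]
5. p, u   [¬→-rule on 3]
Accessibility: uRu

Satisfiable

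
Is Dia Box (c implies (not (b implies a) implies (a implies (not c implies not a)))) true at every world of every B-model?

Valid

Tableau for the negation not Dia Box (c implies (not (b implies a) implies (a implies (not c implies not a)))):
1. not Dia Box (c implies (not (b implies a) implies (a implies (not c implies not a)))), w0
2. not Box (c implies (not (b implies a) implies (a implies (not c implies not a)))), w0   [neg-Dia-rule on 1 via w0Rw0]
3. not (c implies (not (b implies a) implies (a implies (not c implies not a)))), w1   [neg-Box-rule on 2: fresh world w1, w0Rw1]
4. c, w1   [neg-implies-rule on 3]
5. not (not (b implies a) implies (a implies (not c implies not a))), w1   [neg-implies-rule on 3]
6. not (b implies a), w1   [neg-implies-rule on 5]
7. not (a implies (not c implies not a)), w1   [neg-implies-rule on 5]
8. b, w1   [neg-implies-rule on 6]
9. not a, w1   [neg-implies-rule on 6]
10. a, w1   [neg-implies-rule on 7]
11. not (not c implies not a), w1   [neg-implies-rule on 7]
Accessibility: w0Rw0, w0Rw1, w1Rw0, w1Rw1
Branch closes: a and not a both at w1.
All branches of the negation close; one closing branch shown above.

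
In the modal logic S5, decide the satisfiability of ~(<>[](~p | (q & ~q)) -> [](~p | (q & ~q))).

No, unsatisfiable

1. ~(<>[](~p | (q & ~q)) -> [](~p | (q & ~q))), 0
2. <>[](~p | (q & ~q)), 0
3. ~[](~p | (q & ~q)), 0
4. [](~p | (q & ~q)), 1
5. ~p | (q & ~q), 0
6. ~p | (q & ~q), 1
7. ~p, 0
8. ~p, 1
9. ~(~p | (q & ~q)), 2
10. p, 2
11. ~(q & ~q), 2
12. ~p | (q & ~q), 2
13. q, 2
14. q & ~q, 2
15. ~q, 2
Accessibility: 0R0, 0R1, 0R2, 1R0, 1R1, 1R2, 2R0, 2R1, 2R2
Branch closes: q and ~q both at 2.
(One branch shown.) All branches close.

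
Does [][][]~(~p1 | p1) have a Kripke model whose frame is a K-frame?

Yes, satisfiable

1. [][][]~(~p1 | p1), w0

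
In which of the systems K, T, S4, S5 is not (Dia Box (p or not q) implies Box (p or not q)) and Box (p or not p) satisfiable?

S4-tableau for the formula:
1. not (Dia Box (p or not q) implies Box (p or not q)) and Box (p or not p), 0
2. not (Dia Box (p or not q) implies Box (p or not q)), 0   [and-rule on 1]
3. Box (p or not p), 0   [and-rule on 1]
4. Dia Box (p or not q), 0   [neg-implies-rule on 2]
5. not Box (p or not q), 0   [neg-implies-rule on 2]
6. p or not p, 0   [Box-rule on 3 via 0R0]
7. not p, 0   [or-rule on 6 (branches; this branch)]
8. Box (p or not q), 1   [Dia-rule on 4: fresh world 1, 0R1]
9. p or not p, 1   [Box-rule on 3 via 0R1]
10. p or not q, 1   [Box-rule on 8 via 1R1]
11. not p, 1   [or-rule on 9 (branches; this branch)]
12. not q, 1   [or-rule on 10 (branches; this branch)]
13. not (p or not q), 2   [neg-Box-rule on 5: fresh world 2, 0R2]
14. not p, 2   [neg-or-rule on 13]
15. q, 2   [neg-or-rule on 13]
16. p or not p, 2   [Box-rule on 3 via 0R2]
Accessibility: 0R0, 0R1, 0R2, 1R1, 2R2
Complete open branch: satisfiable in S4, hence also in K, T (this S4-model is also a K-model and a T-model).
S5-tableau for the formula:
1. not (Dia Box (p or not q) implies Box (p or not q)) and Box (p or not p), 0
2. not (Dia Box (p or not q) implies Box (p or not q)), 0   [and-rule on 1]
3. Box (p or not p), 0   [and-rule on 1]
4. Dia Box (p or not q), 0   [neg-implies-rule on 2]
5. not Box (p or not q), 0   [neg-implies-rule on 2]
6. p or not p, 0   [Box-rule on 3 via 0R0]
7. not p, 0   [or-rule on 6 (branches; this branch)]
8. Box (p or not q), 1   [Dia-rule on 4: fresh world 1, 0R1]
9. p or not p, 1   [Box-rule on 3 via 0R1]
10. p or not q, 0   [Box-rule on 8 via 1R0]
11. p or not q, 1   [Box-rule on 8 via 1R1]
12. not p, 1   [or-rule on 9 (branches; this branch)]
13. not q, 0   [or-rule on 10 (branches; this branch)]
14. not q, 1   [or-rule on 11 (branches; this branch)]
15. not (p or not q), 2   [neg-Box-rule on 5: fresh world 2, 0R2]
16. not p, 2   [neg-or-rule on 15]
17. q, 2   [neg-or-rule on 15]
18. p or not p, 2   [Box-rule on 3 via 0R2]
19. p or not q, 2   [Box-rule on 8 via 1R2]
20. not q, 2   [or-rule on 19 (branches; this branch)]
Accessibility: 0R0, 0R1, 0R2, 1R0, 1R1, 1R2, 2R0, 2R1, 2R2
Branch closes: q and not q both at 2.
Every branch closes (one shown): unsatisfiable in S5.

K, T, S4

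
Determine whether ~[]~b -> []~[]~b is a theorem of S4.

Not valid

Tableau for the negation ~(~[]~b -> []~[]~b):
1. ~(~[]~b -> []~[]~b), u
2. ~[]~b, u
3. ~[]~[]~b, u
4. b, v
5. []~b, w
6. ~b, w
Accessibility: uRu, uRv, uRw, vRv, wRw
The negation has an open branch (countermodel exists).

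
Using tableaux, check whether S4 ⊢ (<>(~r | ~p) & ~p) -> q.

Tableau for the negation ~((<>(~r | ~p) & ~p) -> q):
1. ~((<>(~r | ~p) & ~p) -> q), w0
2. <>(~r | ~p) & ~p, w0
3. ~q, w0
4. <>(~r | ~p), w0
5. ~p, w0
6. ~r | ~p, w1
7. ~p, w1
Accessibility: w0Rw0, w0Rw1, w1Rw1
The negation has an open branch (countermodel exists).

No, not valid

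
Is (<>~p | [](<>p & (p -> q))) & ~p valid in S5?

Not valid

Tableau for the negation ~((<>~p | [](<>p & (p -> q))) & ~p):
1. ~((<>~p | [](<>p & (p -> q))) & ~p), 0
2. p, 0
Accessibility: 0R0
The negation has an open branch (countermodel exists).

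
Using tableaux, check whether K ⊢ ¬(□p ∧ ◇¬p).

Yes, valid

Tableau for the negation □p ∧ ◇¬p:
1. □p ∧ ◇¬p, u
2. □p, u   [∧-rule on 1]
3. ◇¬p, u   [∧-rule on 1]
4. ¬p, v   [◇-rule on 3: fresh world v, uRv]
5. p, v   [□-rule on 2 via uRv]
Accessibility: uRv
Branch closes: p and ¬p both at v.
All branches of the negation close; one closing branch shown above.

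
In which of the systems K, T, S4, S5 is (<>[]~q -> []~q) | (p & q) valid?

S5

S4-tableau for the negation ~((<>[]~q -> []~q) | (p & q)):
1. ~((<>[]~q -> []~q) | (p & q)), 0
2. ~(<>[]~q -> []~q), 0
3. ~(p & q), 0
4. <>[]~q, 0
5. ~[]~q, 0
6. ~q, 0
7. []~q, 1
8. ~q, 1
9. q, 2
Accessibility: 0R0, 0R1, 0R2, 1R1, 2R2
Complete open branch: countermodel on an S4-frame, so not valid in S4, nor in K, T (the same frame is also a K-frame and a T-frame).
S5-tableau for the negation ~((<>[]~q -> []~q) | (p & q)):
1. ~((<>[]~q -> []~q) | (p & q)), 0
2. ~(<>[]~q -> []~q), 0
3. ~(p & q), 0
4. <>[]~q, 0
5. ~[]~q, 0
6. ~p, 0
7. []~q, 1
8. ~q, 0
9. ~q, 1
10. q, 2
11. ~q, 2
Accessibility: 0R0, 0R1, 0R2, 1R0, 1R1, 1R2, 2R0, 2R1, 2R2
Branch closes: q and ~q both at 2.
Every branch closes (one shown): valid in S5.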